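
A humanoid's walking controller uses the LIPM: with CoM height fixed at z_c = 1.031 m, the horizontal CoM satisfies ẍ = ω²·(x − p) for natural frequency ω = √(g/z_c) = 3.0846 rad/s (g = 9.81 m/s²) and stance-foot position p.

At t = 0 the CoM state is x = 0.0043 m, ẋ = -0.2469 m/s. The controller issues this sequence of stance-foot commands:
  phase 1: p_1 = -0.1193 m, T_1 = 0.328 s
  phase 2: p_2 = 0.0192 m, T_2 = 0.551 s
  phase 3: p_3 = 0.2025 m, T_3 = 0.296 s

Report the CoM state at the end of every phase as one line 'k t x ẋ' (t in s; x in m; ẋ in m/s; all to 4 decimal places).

1 0.3280 -0.0224 0.0706
2 0.8790 -0.0379 -0.1396
3 1.1750 -0.1925 -0.9770

phase 1: p=-0.1193, T=0.328, ωT=1.011749, cosh=1.556995, sinh=1.193412; start (x,ẋ)=(0.004300, -0.246900) → end (x,ẋ)=(-0.022379, 0.070574)
phase 2: p=0.0192, T=0.551, ωT=1.699615, cosh=2.827296, sinh=2.644542; start (x,ẋ)=(-0.022379, 0.070574) → end (x,ẋ)=(-0.037852, -0.139645)
phase 3: p=0.2025, T=0.296, ωT=0.913042, cosh=1.446596, sinh=1.045294; start (x,ẋ)=(-0.037852, -0.139645) → end (x,ẋ)=(-0.192514, -0.976979)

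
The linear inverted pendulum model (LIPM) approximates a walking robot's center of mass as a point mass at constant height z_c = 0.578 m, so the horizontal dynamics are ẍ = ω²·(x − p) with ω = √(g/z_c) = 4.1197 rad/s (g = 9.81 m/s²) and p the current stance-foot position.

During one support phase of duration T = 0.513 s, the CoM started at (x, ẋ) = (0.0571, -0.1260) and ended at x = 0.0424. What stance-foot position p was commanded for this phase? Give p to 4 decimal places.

p = 0.0227

ωT = 4.1197·0.513 = 2.113406; cosh(ωT) = 4.198605, sinh(ωT) = 4.077779
x(T) = p + (x₀−p)·cosh(ωT) + (ẋ₀/ω)·sinh(ωT) ⇒ p·(1 − cosh) = x(T) − x₀·cosh − (ẋ₀/ω)·sinh
numerator   = 0.0424 − (0.0571)·4.198605 − (-0.1260/4.1197)·4.077779 = -0.072622
denominator = 1 − 4.198605 = -3.198605
p = -0.072622 / -3.198605 = 0.0227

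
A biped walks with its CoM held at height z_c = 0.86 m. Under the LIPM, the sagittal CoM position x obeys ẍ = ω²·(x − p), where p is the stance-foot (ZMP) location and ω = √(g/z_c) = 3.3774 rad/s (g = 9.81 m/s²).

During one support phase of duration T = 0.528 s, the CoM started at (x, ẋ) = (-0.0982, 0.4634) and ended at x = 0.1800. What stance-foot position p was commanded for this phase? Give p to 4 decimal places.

p = -0.0407

ωT = 3.3774·0.528 = 1.783267; cosh(ωT) = 3.058675, sinh(ωT) = 2.890587
x(T) = p + (x₀−p)·cosh(ωT) + (ẋ₀/ω)·sinh(ωT) ⇒ p·(1 − cosh) = x(T) − x₀·cosh − (ẋ₀/ω)·sinh
numerator   = 0.1800 − (-0.0982)·3.058675 − (0.4634/3.3774)·2.890587 = 0.083756
denominator = 1 − 3.058675 = -2.058675
p = 0.083756 / -2.058675 = -0.0407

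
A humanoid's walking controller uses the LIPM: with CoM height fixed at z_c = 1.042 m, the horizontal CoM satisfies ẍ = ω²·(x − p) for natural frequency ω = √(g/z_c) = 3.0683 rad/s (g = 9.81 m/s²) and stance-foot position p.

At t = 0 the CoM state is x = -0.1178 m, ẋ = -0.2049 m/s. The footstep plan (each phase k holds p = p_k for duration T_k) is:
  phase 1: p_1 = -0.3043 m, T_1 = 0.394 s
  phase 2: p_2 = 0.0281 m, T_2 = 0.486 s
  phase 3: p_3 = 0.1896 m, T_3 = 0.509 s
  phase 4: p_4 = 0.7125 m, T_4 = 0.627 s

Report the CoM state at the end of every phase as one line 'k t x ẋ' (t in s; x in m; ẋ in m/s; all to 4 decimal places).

1 0.3940 -0.0660 0.4993
2 0.8800 0.1517 0.5565
3 1.3890 0.5085 1.1196
4 2.0160 1.2218 1.8177

phase 1: p=-0.3043, T=0.394, ωT=1.208910, cosh=1.824177, sinh=1.525655; start (x,ẋ)=(-0.117800, -0.204900) → end (x,ẋ)=(-0.065974, 0.499264)
phase 2: p=0.0281, T=0.486, ωT=1.491194, cosh=2.333750, sinh=2.108646; start (x,ẋ)=(-0.065974, 0.499264) → end (x,ẋ)=(0.151668, 0.556504)
phase 3: p=0.1896, T=0.509, ωT=1.561765, cosh=2.488496, sinh=2.278730; start (x,ẋ)=(0.151668, 0.556504) → end (x,ẋ)=(0.508503, 1.119641)
phase 4: p=0.7125, T=0.627, ωT=1.923824, cosh=3.496570, sinh=3.350523; start (x,ẋ)=(0.508503, 1.119641) → end (x,ẋ)=(1.221837, 1.817734)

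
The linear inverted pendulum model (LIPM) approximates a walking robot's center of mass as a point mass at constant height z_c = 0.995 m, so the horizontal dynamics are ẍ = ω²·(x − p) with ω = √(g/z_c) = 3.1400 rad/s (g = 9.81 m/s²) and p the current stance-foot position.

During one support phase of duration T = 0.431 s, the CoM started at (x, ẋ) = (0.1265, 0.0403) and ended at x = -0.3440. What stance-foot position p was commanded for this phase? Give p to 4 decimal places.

ωT = 3.1400·0.431 = 1.353340; cosh(ωT) = 2.064353, sinh(ωT) = 1.805978
x(T) = p + (x₀−p)·cosh(ωT) + (ẋ₀/ω)·sinh(ωT) ⇒ p·(1 − cosh) = x(T) − x₀·cosh − (ẋ₀/ω)·sinh
numerator   = -0.3440 − (0.1265)·2.064353 − (0.0403/3.1400)·1.805978 = -0.628319
denominator = 1 − 2.064353 = -1.064353
p = -0.628319 / -1.064353 = 0.5903

p = 0.5903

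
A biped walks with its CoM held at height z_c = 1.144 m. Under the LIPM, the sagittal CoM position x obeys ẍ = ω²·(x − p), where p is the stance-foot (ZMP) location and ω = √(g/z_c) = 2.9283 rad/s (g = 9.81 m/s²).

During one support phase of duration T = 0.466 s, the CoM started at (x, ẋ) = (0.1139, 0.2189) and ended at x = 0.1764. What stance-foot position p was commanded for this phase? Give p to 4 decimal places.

ωT = 2.9283·0.466 = 1.364588; cosh(ωT) = 2.084798, sinh(ωT) = 1.829312
x(T) = p + (x₀−p)·cosh(ωT) + (ẋ₀/ω)·sinh(ωT) ⇒ p·(1 − cosh) = x(T) − x₀·cosh − (ẋ₀/ω)·sinh
numerator   = 0.1764 − (0.1139)·2.084798 − (0.2189/2.9283)·1.829312 = -0.197805
denominator = 1 − 2.084798 = -1.084798
p = -0.197805 / -1.084798 = 0.1823

p = 0.1823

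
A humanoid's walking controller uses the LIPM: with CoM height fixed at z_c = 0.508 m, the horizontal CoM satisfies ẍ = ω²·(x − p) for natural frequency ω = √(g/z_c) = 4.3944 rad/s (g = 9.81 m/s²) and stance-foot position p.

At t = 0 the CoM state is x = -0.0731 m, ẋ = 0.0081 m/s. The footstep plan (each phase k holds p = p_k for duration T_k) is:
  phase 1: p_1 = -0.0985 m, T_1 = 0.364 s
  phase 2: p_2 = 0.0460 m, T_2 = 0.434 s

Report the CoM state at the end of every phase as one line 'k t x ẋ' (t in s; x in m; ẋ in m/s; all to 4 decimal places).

1 0.3640 -0.0287 0.2859
2 0.7980 0.0032 -0.0968

phase 1: p=-0.0985, T=0.364, ωT=1.599562, cosh=2.576423, sinh=2.374438; start (x,ẋ)=(-0.073100, 0.008100) → end (x,ẋ)=(-0.028682, 0.285899)
phase 2: p=0.0460, T=0.434, ωT=1.907170, cosh=3.441251, sinh=3.292751; start (x,ẋ)=(-0.028682, 0.285899) → end (x,ẋ)=(0.003225, -0.096777)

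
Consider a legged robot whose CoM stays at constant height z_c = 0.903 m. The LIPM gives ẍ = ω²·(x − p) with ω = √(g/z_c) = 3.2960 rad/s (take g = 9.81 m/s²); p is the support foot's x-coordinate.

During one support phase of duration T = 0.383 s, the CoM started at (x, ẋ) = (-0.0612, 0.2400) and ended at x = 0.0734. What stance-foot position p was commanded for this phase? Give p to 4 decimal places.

p = -0.0791

ωT = 3.2960·0.383 = 1.262368; cosh(ωT) = 1.908381, sinh(ωT) = 1.625398
x(T) = p + (x₀−p)·cosh(ωT) + (ẋ₀/ω)·sinh(ωT) ⇒ p·(1 − cosh) = x(T) − x₀·cosh − (ẋ₀/ω)·sinh
numerator   = 0.0734 − (-0.0612)·1.908381 − (0.2400/3.2960)·1.625398 = 0.071839
denominator = 1 − 1.908381 = -0.908381
p = 0.071839 / -0.908381 = -0.0791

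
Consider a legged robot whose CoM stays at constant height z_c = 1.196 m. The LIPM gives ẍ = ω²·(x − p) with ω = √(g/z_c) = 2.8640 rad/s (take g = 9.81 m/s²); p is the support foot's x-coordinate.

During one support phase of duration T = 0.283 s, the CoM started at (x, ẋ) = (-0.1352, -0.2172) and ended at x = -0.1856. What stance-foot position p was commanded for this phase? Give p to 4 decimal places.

ωT = 2.8640·0.283 = 0.810512; cosh(ωT) = 1.346845, sinh(ωT) = 0.902214
x(T) = p + (x₀−p)·cosh(ωT) + (ẋ₀/ω)·sinh(ωT) ⇒ p·(1 − cosh) = x(T) − x₀·cosh − (ẋ₀/ω)·sinh
numerator   = -0.1856 − (-0.1352)·1.346845 − (-0.2172/2.8640)·0.902214 = 0.064916
denominator = 1 − 1.346845 = -0.346845
p = 0.064916 / -0.346845 = -0.1872

p = -0.1872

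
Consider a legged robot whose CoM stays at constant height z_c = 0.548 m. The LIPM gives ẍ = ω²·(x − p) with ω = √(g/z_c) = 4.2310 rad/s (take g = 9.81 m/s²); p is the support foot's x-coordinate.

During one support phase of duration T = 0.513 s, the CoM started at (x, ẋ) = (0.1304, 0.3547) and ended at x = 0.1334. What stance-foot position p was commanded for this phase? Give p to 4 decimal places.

p = 0.2350

ωT = 4.2310·0.513 = 2.170503; cosh(ωT) = 4.438405, sinh(ωT) = 4.324285
x(T) = p + (x₀−p)·cosh(ωT) + (ẋ₀/ω)·sinh(ωT) ⇒ p·(1 − cosh) = x(T) − x₀·cosh − (ẋ₀/ω)·sinh
numerator   = 0.1334 − (0.1304)·4.438405 − (0.3547/4.2310)·4.324285 = -0.807888
denominator = 1 − 4.438405 = -3.438405
p = -0.807888 / -3.438405 = 0.2350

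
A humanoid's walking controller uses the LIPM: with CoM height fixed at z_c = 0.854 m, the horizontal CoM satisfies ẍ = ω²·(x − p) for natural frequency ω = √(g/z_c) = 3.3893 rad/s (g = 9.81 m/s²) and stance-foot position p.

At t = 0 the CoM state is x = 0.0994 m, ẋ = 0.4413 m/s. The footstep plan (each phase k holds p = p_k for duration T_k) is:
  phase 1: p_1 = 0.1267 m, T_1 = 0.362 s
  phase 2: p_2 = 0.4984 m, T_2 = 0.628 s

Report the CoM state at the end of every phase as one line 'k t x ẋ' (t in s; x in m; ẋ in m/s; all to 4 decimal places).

phase 1: p=0.1267, T=0.362, ωT=1.226927, cosh=1.851962, sinh=1.558769; start (x,ẋ)=(0.099400, 0.441300) → end (x,ẋ)=(0.279099, 0.673041)
phase 2: p=0.4984, T=0.628, ωT=2.128480, cosh=4.260554, sinh=4.141536; start (x,ẋ)=(0.279099, 0.673041) → end (x,ẋ)=(0.386476, -0.210777)

1 0.3620 0.2791 0.6730
2 0.9900 0.3865 -0.2108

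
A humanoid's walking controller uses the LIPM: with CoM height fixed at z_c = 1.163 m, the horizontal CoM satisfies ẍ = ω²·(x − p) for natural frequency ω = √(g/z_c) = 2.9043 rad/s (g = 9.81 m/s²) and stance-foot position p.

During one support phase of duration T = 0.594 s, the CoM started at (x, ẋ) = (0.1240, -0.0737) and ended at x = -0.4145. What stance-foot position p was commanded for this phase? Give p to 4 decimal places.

ωT = 2.9043·0.594 = 1.725154; cosh(ωT) = 2.895766, sinh(ωT) = 2.717620
x(T) = p + (x₀−p)·cosh(ωT) + (ẋ₀/ω)·sinh(ωT) ⇒ p·(1 − cosh) = x(T) − x₀·cosh − (ẋ₀/ω)·sinh
numerator   = -0.4145 − (0.1240)·2.895766 − (-0.0737/2.9043)·2.717620 = -0.704612
denominator = 1 − 2.895766 = -1.895766
p = -0.704612 / -1.895766 = 0.3717

p = 0.3717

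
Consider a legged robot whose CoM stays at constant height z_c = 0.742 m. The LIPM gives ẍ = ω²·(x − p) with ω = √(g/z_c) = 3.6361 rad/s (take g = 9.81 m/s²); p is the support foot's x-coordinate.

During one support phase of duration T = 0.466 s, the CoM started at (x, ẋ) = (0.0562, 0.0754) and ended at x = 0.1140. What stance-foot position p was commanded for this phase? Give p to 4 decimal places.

ωT = 3.6361·0.466 = 1.694423; cosh(ωT) = 2.813604, sinh(ωT) = 2.629898
x(T) = p + (x₀−p)·cosh(ωT) + (ẋ₀/ω)·sinh(ωT) ⇒ p·(1 − cosh) = x(T) − x₀·cosh − (ẋ₀/ω)·sinh
numerator   = 0.1140 − (0.0562)·2.813604 − (0.0754/3.6361)·2.629898 = -0.098659
denominator = 1 − 2.813604 = -1.813604
p = -0.098659 / -1.813604 = 0.0544

p = 0.0544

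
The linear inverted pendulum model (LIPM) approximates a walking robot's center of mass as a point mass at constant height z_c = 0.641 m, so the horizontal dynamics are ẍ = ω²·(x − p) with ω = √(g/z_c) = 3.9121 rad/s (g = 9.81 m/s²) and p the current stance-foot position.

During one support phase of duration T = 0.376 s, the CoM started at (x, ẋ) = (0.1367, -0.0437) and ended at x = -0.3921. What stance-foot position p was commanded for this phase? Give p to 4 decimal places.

p = 0.5283

ωT = 3.9121·0.376 = 1.470950; cosh(ωT) = 2.291537, sinh(ωT) = 2.061830
x(T) = p + (x₀−p)·cosh(ωT) + (ẋ₀/ω)·sinh(ωT) ⇒ p·(1 − cosh) = x(T) − x₀·cosh − (ẋ₀/ω)·sinh
numerator   = -0.3921 − (0.1367)·2.291537 − (-0.0437/3.9121)·2.061830 = -0.682322
denominator = 1 − 2.291537 = -1.291537
p = -0.682322 / -1.291537 = 0.5283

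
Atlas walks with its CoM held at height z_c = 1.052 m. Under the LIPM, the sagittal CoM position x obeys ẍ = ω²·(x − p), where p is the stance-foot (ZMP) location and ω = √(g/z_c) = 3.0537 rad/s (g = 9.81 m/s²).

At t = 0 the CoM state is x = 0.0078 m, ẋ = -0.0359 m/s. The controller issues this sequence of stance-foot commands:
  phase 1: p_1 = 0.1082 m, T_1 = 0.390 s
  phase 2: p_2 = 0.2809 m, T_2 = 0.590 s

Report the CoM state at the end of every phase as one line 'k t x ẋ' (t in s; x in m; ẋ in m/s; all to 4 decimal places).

1 0.3900 -0.0898 -0.5223
2 0.9800 -1.3769 -4.9619

phase 1: p=0.1082, T=0.390, ωT=1.190943, cosh=1.797058, sinh=1.493124; start (x,ẋ)=(0.007800, -0.035900) → end (x,ẋ)=(-0.089778, -0.522293)
phase 2: p=0.2809, T=0.590, ωT=1.801683, cosh=3.112429, sinh=2.947408; start (x,ẋ)=(-0.089778, -0.522293) → end (x,ẋ)=(-1.376923, -4.961891)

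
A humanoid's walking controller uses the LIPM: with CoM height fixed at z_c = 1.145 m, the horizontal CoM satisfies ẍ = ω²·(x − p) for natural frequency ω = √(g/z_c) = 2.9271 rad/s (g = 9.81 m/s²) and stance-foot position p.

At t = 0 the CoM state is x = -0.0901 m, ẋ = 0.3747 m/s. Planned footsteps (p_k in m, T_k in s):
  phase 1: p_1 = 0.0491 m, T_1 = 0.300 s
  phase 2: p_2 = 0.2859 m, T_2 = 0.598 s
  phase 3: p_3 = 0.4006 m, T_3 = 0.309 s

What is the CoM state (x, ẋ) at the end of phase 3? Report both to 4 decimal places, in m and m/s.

phase 1: p=0.0491, T=0.300, ωT=0.878130, cosh=1.410977, sinh=0.995418; start (x,ẋ)=(-0.090100, 0.374700) → end (x,ẋ)=(-0.019884, 0.123108)
phase 2: p=0.2859, T=0.598, ωT=1.750406, cosh=2.965321, sinh=2.791617; start (x,ẋ)=(-0.019884, 0.123108) → end (x,ẋ)=(-0.503438, -2.133611)
phase 3: p=0.4006, T=0.309, ωT=0.904474, cosh=1.437693, sinh=1.032939; start (x,ẋ)=(-0.503438, -2.133611) → end (x,ẋ)=(-1.652055, -5.800850)

x = -1.6521, ẋ = -5.8008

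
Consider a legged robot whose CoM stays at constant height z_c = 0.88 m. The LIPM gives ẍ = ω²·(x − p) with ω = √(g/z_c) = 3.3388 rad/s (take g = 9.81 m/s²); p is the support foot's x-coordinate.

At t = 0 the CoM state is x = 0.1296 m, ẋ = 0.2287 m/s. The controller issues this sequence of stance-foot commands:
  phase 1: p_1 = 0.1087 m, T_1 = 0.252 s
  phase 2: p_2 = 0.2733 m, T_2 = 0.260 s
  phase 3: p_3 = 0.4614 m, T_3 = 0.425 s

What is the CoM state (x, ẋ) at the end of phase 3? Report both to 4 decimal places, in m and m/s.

x = 0.2511, ẋ = -0.4875

phase 1: p=0.1087, T=0.252, ωT=0.841378, cosh=1.375338, sinh=0.944222; start (x,ẋ)=(0.129600, 0.228700) → end (x,ẋ)=(0.202122, 0.380429)
phase 2: p=0.2733, T=0.260, ωT=0.868088, cosh=1.401052, sinh=0.981299; start (x,ẋ)=(0.202122, 0.380429) → end (x,ẋ)=(0.285386, 0.299794)
phase 3: p=0.4614, T=0.425, ωT=1.418990, cosh=2.187451, sinh=1.945493; start (x,ẋ)=(0.285386, 0.299794) → end (x,ẋ)=(0.251066, -0.487533)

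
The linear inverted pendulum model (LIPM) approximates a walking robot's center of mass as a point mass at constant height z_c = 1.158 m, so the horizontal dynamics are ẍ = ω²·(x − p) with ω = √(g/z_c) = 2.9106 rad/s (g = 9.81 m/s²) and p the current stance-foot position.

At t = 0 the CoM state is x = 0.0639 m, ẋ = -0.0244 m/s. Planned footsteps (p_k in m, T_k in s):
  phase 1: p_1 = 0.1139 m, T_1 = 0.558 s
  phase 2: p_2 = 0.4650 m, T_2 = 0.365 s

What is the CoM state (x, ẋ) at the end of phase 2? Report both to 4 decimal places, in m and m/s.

phase 1: p=0.1139, T=0.558, ωT=1.624115, cosh=2.635506, sinh=2.438420; start (x,ẋ)=(0.063900, -0.024400) → end (x,ẋ)=(-0.038317, -0.419170)
phase 2: p=0.4650, T=0.365, ωT=1.062369, cosh=1.619426, sinh=1.273790; start (x,ẋ)=(-0.038317, -0.419170) → end (x,ẋ)=(-0.533529, -2.544859)

x = -0.5335, ẋ = -2.5449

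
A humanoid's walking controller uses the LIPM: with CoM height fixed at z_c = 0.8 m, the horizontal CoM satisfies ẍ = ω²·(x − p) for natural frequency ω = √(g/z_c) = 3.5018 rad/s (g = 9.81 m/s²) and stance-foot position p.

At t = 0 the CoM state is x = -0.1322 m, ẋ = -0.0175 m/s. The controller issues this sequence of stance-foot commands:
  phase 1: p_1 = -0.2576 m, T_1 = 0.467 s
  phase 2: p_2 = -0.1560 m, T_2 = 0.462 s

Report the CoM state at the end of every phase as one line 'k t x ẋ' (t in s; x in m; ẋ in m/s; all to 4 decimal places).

1 0.4670 0.0640 1.0372
2 0.9290 1.1378 4.5837

phase 1: p=-0.2576, T=0.467, ωT=1.635341, cosh=2.663046, sinh=2.468160; start (x,ẋ)=(-0.132200, -0.017500) → end (x,ẋ)=(0.064011, 1.037229)
phase 2: p=-0.1560, T=0.462, ωT=1.617832, cosh=2.620237, sinh=2.421908; start (x,ẋ)=(0.064011, 1.037229) → end (x,ẋ)=(1.137849, 4.583712)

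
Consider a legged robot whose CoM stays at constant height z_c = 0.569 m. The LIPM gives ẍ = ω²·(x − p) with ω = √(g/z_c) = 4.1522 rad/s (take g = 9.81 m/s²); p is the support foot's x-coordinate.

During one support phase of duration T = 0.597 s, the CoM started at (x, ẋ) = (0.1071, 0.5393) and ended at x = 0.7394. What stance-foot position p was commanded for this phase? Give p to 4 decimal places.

p = 0.1344

ωT = 4.1522·0.597 = 2.478863; cosh(ωT) = 6.005769, sinh(ωT) = 5.921931
x(T) = p + (x₀−p)·cosh(ωT) + (ẋ₀/ω)·sinh(ωT) ⇒ p·(1 − cosh) = x(T) − x₀·cosh − (ẋ₀/ω)·sinh
numerator   = 0.7394 − (0.1071)·6.005769 − (0.5393/4.1522)·5.921931 = -0.672976
denominator = 1 − 6.005769 = -5.005769
p = -0.672976 / -5.005769 = 0.1344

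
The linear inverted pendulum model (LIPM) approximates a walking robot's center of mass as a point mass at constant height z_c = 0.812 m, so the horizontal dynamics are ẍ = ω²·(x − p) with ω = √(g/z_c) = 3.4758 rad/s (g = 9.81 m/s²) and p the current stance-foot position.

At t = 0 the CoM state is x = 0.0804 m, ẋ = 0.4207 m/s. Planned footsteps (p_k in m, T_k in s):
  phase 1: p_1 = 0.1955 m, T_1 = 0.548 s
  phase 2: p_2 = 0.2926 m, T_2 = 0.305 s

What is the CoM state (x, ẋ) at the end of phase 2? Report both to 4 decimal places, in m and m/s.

x = 0.1871, ẋ = -0.2074

phase 1: p=0.1955, T=0.548, ωT=1.904738, cosh=3.433256, sinh=3.284394; start (x,ẋ)=(0.080400, 0.420700) → end (x,ẋ)=(0.197865, 0.130401)
phase 2: p=0.2926, T=0.305, ωT=1.060119, cosh=1.616565, sinh=1.270150; start (x,ẋ)=(0.197865, 0.130401) → end (x,ẋ)=(0.187107, -0.207433)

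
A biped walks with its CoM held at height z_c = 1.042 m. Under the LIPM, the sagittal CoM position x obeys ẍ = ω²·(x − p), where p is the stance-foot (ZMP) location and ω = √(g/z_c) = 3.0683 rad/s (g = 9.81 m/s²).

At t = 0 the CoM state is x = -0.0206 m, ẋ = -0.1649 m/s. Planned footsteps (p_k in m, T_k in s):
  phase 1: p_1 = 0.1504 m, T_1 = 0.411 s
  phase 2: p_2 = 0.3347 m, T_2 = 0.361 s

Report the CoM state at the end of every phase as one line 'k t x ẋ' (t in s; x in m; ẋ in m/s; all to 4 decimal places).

phase 1: p=0.1504, T=0.411, ωT=1.261071, cosh=1.906275, sinh=1.622925; start (x,ẋ)=(-0.020600, -0.164900) → end (x,ẋ)=(-0.262794, -1.165860)
phase 2: p=0.3347, T=0.361, ωT=1.107656, cosh=1.678794, sinh=1.348461; start (x,ẋ)=(-0.262794, -1.165860) → end (x,ẋ)=(-1.180743, -4.429361)

1 0.4110 -0.2628 -1.1659
2 0.7720 -1.1807 -4.4294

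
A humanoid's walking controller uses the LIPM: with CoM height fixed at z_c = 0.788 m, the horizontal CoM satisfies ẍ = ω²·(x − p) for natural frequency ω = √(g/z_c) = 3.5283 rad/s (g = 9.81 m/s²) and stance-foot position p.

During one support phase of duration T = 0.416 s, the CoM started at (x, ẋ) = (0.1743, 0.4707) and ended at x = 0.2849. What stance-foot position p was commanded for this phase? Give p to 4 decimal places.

ωT = 3.5283·0.416 = 1.467773; cosh(ωT) = 2.284999, sinh(ωT) = 2.054561
x(T) = p + (x₀−p)·cosh(ωT) + (ẋ₀/ω)·sinh(ωT) ⇒ p·(1 − cosh) = x(T) − x₀·cosh − (ẋ₀/ω)·sinh
numerator   = 0.2849 − (0.1743)·2.284999 − (0.4707/3.5283)·2.054561 = -0.387468
denominator = 1 − 2.284999 = -1.284999
p = -0.387468 / -1.284999 = 0.3015

p = 0.3015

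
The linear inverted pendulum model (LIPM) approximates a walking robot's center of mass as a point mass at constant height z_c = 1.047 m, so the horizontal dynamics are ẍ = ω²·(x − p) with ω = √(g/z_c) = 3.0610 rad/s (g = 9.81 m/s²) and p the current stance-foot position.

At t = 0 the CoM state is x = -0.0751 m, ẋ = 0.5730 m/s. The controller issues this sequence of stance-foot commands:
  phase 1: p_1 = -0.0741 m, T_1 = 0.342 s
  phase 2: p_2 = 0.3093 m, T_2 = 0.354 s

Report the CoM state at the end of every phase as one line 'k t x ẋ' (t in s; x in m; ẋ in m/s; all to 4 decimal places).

phase 1: p=-0.0741, T=0.342, ωT=1.046862, cosh=1.599868, sinh=1.248830; start (x,ẋ)=(-0.075100, 0.573000) → end (x,ẋ)=(0.158073, 0.912902)
phase 2: p=0.3093, T=0.354, ωT=1.083594, cosh=1.646829, sinh=1.308452; start (x,ẋ)=(0.158073, 0.912902) → end (x,ẋ)=(0.450483, 0.897704)

1 0.3420 0.1581 0.9129
2 0.6960 0.4505 0.8977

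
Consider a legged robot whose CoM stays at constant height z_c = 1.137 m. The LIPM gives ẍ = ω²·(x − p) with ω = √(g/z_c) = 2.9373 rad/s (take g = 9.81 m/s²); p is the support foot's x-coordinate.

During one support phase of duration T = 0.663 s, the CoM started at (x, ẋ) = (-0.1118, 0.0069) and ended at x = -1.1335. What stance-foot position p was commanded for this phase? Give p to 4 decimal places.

ωT = 2.9373·0.663 = 1.947430; cosh(ωT) = 3.576643, sinh(ωT) = 3.434003
x(T) = p + (x₀−p)·cosh(ωT) + (ẋ₀/ω)·sinh(ωT) ⇒ p·(1 − cosh) = x(T) − x₀·cosh − (ẋ₀/ω)·sinh
numerator   = -1.1335 − (-0.1118)·3.576643 − (0.0069/2.9373)·3.434003 = -0.741698
denominator = 1 − 3.576643 = -2.576643
p = -0.741698 / -2.576643 = 0.2879

p = 0.2879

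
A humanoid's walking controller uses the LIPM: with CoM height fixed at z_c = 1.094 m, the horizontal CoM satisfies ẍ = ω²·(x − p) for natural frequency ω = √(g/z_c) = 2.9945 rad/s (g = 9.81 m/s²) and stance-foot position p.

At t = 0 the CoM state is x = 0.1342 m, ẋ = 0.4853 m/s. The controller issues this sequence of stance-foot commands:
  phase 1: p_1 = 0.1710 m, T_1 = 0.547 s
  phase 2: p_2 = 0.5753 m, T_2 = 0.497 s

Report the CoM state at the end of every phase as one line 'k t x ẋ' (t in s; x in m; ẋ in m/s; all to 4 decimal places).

phase 1: p=0.1710, T=0.547, ωT=1.637992, cosh=2.669598, sinh=2.475228; start (x,ẋ)=(0.134200, 0.485300) → end (x,ẋ)=(0.473904, 1.022792)
phase 2: p=0.5753, T=0.497, ωT=1.488266, cosh=2.327587, sinh=2.101823; start (x,ẋ)=(0.473904, 1.022792) → end (x,ẋ)=(1.057183, 1.742457)

1 0.5470 0.4739 1.0228
2 1.0440 1.0572 1.7425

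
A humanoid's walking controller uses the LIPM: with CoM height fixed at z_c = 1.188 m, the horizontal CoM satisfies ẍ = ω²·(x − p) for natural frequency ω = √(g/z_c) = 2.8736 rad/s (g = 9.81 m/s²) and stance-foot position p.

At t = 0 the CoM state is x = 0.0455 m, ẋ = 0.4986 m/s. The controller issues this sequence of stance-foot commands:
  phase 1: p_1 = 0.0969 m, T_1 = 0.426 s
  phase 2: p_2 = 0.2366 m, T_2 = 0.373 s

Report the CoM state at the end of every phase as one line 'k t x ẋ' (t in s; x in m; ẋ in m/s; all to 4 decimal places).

phase 1: p=0.0969, T=0.426, ωT=1.224154, cosh=1.847646, sinh=1.553640; start (x,ẋ)=(0.045500, 0.498600) → end (x,ẋ)=(0.271504, 0.691759)
phase 2: p=0.2366, T=0.373, ωT=1.071853, cosh=1.631580, sinh=1.289206; start (x,ẋ)=(0.271504, 0.691759) → end (x,ẋ)=(0.603898, 1.257967)

1 0.4260 0.2715 0.6918
2 0.7990 0.6039 1.2580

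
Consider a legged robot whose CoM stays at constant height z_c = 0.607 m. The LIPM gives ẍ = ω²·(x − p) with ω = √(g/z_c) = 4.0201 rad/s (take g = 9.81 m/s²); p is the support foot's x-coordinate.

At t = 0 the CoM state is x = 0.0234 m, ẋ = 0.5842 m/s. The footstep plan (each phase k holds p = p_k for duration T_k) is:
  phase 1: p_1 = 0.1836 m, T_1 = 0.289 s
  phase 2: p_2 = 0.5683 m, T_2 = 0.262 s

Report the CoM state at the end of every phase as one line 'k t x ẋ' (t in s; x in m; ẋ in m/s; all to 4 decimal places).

phase 1: p=0.1836, T=0.289, ωT=1.161809, cosh=1.754314, sinh=1.441395; start (x,ẋ)=(0.023400, 0.584200) → end (x,ẋ)=(0.112022, 0.096583)
phase 2: p=0.5683, T=0.262, ωT=1.053266, cosh=1.607898, sinh=1.259102; start (x,ẋ)=(0.112022, 0.096583) → end (x,ẋ)=(-0.135099, -2.154253)

1 0.2890 0.1120 0.0966
2 0.5510 -0.1351 -2.1543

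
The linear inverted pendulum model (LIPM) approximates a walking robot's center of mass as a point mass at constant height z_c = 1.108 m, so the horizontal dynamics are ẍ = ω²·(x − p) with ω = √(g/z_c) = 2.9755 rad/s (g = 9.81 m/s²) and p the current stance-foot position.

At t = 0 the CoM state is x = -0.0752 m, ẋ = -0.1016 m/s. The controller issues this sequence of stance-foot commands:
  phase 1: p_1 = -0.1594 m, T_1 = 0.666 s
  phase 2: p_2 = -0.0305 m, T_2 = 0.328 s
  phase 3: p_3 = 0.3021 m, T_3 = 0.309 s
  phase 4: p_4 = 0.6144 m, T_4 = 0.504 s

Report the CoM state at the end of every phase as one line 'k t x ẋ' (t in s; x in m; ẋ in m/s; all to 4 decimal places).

phase 1: p=-0.1594, T=0.666, ωT=1.981683, cosh=3.696390, sinh=3.558553; start (x,ẋ)=(-0.075200, -0.101600) → end (x,ẋ)=(0.030327, 0.515996)
phase 2: p=-0.0305, T=0.328, ωT=0.975964, cosh=1.515277, sinh=1.138448; start (x,ẋ)=(0.030327, 0.515996) → end (x,ẋ)=(0.259094, 0.987927)
phase 3: p=0.3021, T=0.309, ωT=0.919429, cosh=1.453303, sinh=1.054556; start (x,ẋ)=(0.259094, 0.987927) → end (x,ẋ)=(0.589734, 1.300812)
phase 4: p=0.6144, T=0.504, ωT=1.499652, cosh=2.351669, sinh=2.128461; start (x,ẋ)=(0.589734, 1.300812) → end (x,ẋ)=(1.486902, 2.902862)

1 0.6660 0.0303 0.5160
2 0.9940 0.2591 0.9879
3 1.3030 0.5897 1.3008
4 1.8070 1.4869 2.9029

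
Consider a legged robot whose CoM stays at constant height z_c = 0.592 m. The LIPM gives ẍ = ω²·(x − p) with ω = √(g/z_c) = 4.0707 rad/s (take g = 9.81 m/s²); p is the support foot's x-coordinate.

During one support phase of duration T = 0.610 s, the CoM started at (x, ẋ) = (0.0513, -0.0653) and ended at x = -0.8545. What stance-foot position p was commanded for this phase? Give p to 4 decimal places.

p = 0.2124

ωT = 4.0707·0.610 = 2.483127; cosh(ωT) = 6.031072, sinh(ωT) = 5.947591
x(T) = p + (x₀−p)·cosh(ωT) + (ẋ₀/ω)·sinh(ωT) ⇒ p·(1 − cosh) = x(T) − x₀·cosh − (ẋ₀/ω)·sinh
numerator   = -0.8545 − (0.0513)·6.031072 − (-0.0653/4.0707)·5.947591 = -1.068486
denominator = 1 − 6.031072 = -5.031072
p = -1.068486 / -5.031072 = 0.2124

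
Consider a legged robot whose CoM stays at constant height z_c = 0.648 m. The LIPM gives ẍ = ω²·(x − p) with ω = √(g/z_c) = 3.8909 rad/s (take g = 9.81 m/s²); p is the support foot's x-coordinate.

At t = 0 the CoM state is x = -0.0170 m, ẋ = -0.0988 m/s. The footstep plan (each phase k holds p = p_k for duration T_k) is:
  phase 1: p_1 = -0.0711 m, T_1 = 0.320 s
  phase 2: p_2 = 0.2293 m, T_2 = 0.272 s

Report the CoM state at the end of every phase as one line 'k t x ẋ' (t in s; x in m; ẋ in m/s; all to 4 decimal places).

phase 1: p=-0.0711, T=0.320, ωT=1.245088, cosh=1.880578, sinh=1.592662; start (x,ẋ)=(-0.017000, -0.098800) → end (x,ẋ)=(-0.009803, 0.149451)
phase 2: p=0.2293, T=0.272, ωT=1.058325, cosh=1.614288, sinh=1.267252; start (x,ẋ)=(-0.009803, 0.149451) → end (x,ẋ)=(-0.108005, -0.937698)

1 0.3200 -0.0098 0.1495
2 0.5920 -0.1080 -0.9377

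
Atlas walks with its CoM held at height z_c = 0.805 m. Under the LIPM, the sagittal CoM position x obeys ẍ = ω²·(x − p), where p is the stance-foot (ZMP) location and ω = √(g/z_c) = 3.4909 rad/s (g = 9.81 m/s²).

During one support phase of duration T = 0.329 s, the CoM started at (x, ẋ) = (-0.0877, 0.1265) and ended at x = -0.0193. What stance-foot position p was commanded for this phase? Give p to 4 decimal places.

p = -0.1108

ωT = 3.4909·0.329 = 1.148506; cosh(ωT) = 1.735294, sinh(ωT) = 1.418184
x(T) = p + (x₀−p)·cosh(ωT) + (ẋ₀/ω)·sinh(ωT) ⇒ p·(1 − cosh) = x(T) − x₀·cosh − (ẋ₀/ω)·sinh
numerator   = -0.0193 − (-0.0877)·1.735294 − (0.1265/3.4909)·1.418184 = 0.081494
denominator = 1 − 1.735294 = -0.735294
p = 0.081494 / -0.735294 = -0.1108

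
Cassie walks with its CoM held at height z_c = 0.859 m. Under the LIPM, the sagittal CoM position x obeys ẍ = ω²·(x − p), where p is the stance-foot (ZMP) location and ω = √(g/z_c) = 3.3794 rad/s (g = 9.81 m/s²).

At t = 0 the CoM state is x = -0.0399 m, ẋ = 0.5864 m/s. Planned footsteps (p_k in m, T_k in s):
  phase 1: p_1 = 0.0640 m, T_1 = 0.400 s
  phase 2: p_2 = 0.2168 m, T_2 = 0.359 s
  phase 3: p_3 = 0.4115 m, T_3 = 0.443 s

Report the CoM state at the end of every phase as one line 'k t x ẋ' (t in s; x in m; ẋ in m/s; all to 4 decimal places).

1 0.4000 0.1626 0.5759
2 0.7590 0.3789 0.7735
3 1.2020 0.8209 1.5814

phase 1: p=0.0640, T=0.400, ωT=1.351760, cosh=2.061502, sinh=1.802718; start (x,ẋ)=(-0.039900, 0.586400) → end (x,ẋ)=(0.162621, 0.575895)
phase 2: p=0.2168, T=0.359, ωT=1.213205, cosh=1.830746, sinh=1.533503; start (x,ẋ)=(0.162621, 0.575895) → end (x,ẋ)=(0.378942, 0.773545)
phase 3: p=0.4115, T=0.443, ωT=1.497074, cosh=2.346190, sinh=2.122406; start (x,ẋ)=(0.378942, 0.773545) → end (x,ẋ)=(0.820931, 1.581360)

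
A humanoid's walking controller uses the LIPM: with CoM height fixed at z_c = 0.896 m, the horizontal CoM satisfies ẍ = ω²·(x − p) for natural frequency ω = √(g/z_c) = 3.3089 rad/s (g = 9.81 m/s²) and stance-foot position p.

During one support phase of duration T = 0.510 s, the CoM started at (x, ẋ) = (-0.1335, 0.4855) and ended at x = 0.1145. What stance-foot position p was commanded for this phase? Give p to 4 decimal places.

ωT = 3.3089·0.510 = 1.687539; cosh(ωT) = 2.795567, sinh(ωT) = 2.610593
x(T) = p + (x₀−p)·cosh(ωT) + (ẋ₀/ω)·sinh(ωT) ⇒ p·(1 − cosh) = x(T) − x₀·cosh − (ẋ₀/ω)·sinh
numerator   = 0.1145 − (-0.1335)·2.795567 − (0.4855/3.3089)·2.610593 = 0.104668
denominator = 1 − 2.795567 = -1.795567
p = 0.104668 / -1.795567 = -0.0583

p = -0.0583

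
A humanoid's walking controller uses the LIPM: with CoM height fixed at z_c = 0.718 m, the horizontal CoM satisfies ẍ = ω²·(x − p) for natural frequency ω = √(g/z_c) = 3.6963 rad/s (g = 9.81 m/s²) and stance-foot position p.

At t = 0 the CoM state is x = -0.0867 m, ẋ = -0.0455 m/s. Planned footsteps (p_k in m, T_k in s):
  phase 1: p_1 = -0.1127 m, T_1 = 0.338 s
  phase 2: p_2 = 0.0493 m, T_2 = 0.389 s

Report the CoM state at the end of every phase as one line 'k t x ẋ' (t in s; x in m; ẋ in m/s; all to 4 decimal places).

1 0.3380 -0.0833 0.0680
2 0.7270 -0.2092 -0.8230

phase 1: p=-0.1127, T=0.338, ωT=1.249349, cosh=1.887382, sinh=1.600691; start (x,ẋ)=(-0.086700, -0.045500) → end (x,ẋ)=(-0.083332, 0.067957)
phase 2: p=0.0493, T=0.389, ωT=1.437861, cosh=2.224556, sinh=1.987120; start (x,ẋ)=(-0.083332, 0.067957) → end (x,ẋ)=(-0.209214, -0.823008)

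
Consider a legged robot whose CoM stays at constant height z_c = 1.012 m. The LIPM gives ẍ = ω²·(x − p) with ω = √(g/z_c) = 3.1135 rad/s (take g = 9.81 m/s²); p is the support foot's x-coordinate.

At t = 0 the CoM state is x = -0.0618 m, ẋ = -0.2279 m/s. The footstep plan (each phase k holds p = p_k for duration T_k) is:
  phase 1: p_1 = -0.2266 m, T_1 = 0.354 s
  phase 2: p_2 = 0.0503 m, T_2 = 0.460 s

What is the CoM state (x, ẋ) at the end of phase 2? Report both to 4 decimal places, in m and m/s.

phase 1: p=-0.2266, T=0.354, ωT=1.102179, cosh=1.671433, sinh=1.339286; start (x,ẋ)=(-0.061800, -0.227900) → end (x,ẋ)=(-0.049180, 0.306275)
phase 2: p=0.0503, T=0.460, ωT=1.432210, cosh=2.213362, sinh=1.974582; start (x,ẋ)=(-0.049180, 0.306275) → end (x,ẋ)=(0.024354, 0.066307)

x = 0.0244, ẋ = 0.0663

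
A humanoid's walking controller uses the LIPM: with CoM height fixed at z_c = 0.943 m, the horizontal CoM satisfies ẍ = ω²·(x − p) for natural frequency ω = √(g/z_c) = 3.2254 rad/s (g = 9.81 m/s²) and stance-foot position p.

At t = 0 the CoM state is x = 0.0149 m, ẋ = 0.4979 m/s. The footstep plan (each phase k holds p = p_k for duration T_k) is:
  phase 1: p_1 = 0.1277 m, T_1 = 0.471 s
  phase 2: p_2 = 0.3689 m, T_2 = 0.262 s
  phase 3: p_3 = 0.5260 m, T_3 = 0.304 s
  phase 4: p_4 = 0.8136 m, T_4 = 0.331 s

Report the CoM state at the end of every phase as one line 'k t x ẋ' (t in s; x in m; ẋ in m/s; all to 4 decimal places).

1 0.4710 0.1934 0.4006
2 0.7330 0.2448 0.0150
3 1.0370 0.1038 -1.0159
4 1.3680 -0.7445 -4.5877

phase 1: p=0.1277, T=0.471, ωT=1.519163, cosh=2.393648, sinh=2.174753; start (x,ẋ)=(0.014900, 0.497900) → end (x,ẋ)=(0.193410, 0.400568)
phase 2: p=0.3689, T=0.262, ωT=0.845055, cosh=1.378820, sinh=0.949286; start (x,ẋ)=(0.193410, 0.400568) → end (x,ẋ)=(0.244824, 0.014990)
phase 3: p=0.5260, T=0.304, ωT=0.980522, cosh=1.520481, sinh=1.145365; start (x,ẋ)=(0.244824, 0.014990) → end (x,ẋ)=(0.103800, -1.015946)
phase 4: p=0.8136, T=0.331, ωT=1.067607, cosh=1.626121, sinh=1.282291; start (x,ẋ)=(0.103800, -1.015946) → end (x,ẋ)=(-0.744520, -4.587714)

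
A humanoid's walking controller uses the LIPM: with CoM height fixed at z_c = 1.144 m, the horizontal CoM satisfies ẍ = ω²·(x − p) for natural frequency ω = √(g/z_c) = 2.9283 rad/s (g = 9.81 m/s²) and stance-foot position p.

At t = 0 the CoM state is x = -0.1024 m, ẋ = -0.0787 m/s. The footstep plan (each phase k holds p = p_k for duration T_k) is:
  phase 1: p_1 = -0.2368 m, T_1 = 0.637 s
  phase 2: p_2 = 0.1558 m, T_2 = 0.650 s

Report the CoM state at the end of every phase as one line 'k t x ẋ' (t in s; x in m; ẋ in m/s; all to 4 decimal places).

phase 1: p=-0.2368, T=0.637, ωT=1.865327, cosh=3.306447, sinh=3.151601; start (x,ẋ)=(-0.102400, -0.078700) → end (x,ẋ)=(0.122885, 0.980138)
phase 2: p=0.1558, T=0.650, ωT=1.903395, cosh=3.428847, sinh=3.279785; start (x,ẋ)=(0.122885, 0.980138) → end (x,ẋ)=(1.140724, 3.044621)

1 0.6370 0.1229 0.9801
2 1.2870 1.1407 3.0446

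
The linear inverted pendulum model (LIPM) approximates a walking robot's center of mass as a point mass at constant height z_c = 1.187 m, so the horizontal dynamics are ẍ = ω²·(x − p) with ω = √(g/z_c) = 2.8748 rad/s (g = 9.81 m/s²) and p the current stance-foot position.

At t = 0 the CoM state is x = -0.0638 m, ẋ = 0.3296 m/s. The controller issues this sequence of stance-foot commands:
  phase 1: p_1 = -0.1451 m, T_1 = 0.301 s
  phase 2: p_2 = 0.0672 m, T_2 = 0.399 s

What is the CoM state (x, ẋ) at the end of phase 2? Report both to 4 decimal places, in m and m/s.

phase 1: p=-0.1451, T=0.301, ωT=0.865315, cosh=1.398336, sinh=0.977417; start (x,ẋ)=(-0.063800, 0.329600) → end (x,ẋ)=(0.080647, 0.689335)
phase 2: p=0.0672, T=0.399, ωT=1.147045, cosh=1.733224, sinh=1.415651; start (x,ẋ)=(0.080647, 0.689335) → end (x,ẋ)=(0.429959, 1.249498)

x = 0.4300, ẋ = 1.2495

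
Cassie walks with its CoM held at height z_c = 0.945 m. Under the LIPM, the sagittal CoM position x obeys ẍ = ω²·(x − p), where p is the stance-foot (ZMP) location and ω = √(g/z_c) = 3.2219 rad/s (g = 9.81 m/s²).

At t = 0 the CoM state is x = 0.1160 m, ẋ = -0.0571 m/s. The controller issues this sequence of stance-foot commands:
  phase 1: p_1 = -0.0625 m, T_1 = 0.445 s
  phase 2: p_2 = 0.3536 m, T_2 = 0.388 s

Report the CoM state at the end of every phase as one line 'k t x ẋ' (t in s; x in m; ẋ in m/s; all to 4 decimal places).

1 0.4450 0.2981 1.0110
2 0.8330 0.7515 1.6227

phase 1: p=-0.0625, T=0.445, ωT=1.433746, cosh=2.216397, sinh=1.977983; start (x,ẋ)=(0.116000, -0.057100) → end (x,ẋ)=(0.298072, 1.011000)
phase 2: p=0.3536, T=0.388, ωT=1.250097, cosh=1.888580, sinh=1.602103; start (x,ẋ)=(0.298072, 1.011000) → end (x,ẋ)=(0.751455, 1.622729)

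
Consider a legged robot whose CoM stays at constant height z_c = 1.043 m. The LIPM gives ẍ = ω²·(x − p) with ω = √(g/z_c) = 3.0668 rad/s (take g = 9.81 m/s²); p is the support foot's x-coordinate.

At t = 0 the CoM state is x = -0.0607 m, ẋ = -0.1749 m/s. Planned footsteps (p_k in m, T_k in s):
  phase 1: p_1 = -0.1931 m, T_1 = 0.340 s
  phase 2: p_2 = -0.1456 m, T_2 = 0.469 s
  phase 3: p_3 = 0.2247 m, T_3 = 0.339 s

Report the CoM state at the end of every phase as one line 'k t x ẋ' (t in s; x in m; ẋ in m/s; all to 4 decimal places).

1 0.3400 -0.0528 0.2255
2 0.8090 0.2071 1.0676
3 1.1480 0.6274 1.6316

phase 1: p=-0.1931, T=0.340, ωT=1.042712, cosh=1.594699, sinh=1.242201; start (x,ẋ)=(-0.060700, -0.174900) → end (x,ẋ)=(-0.052805, 0.225476)
phase 2: p=-0.1456, T=0.469, ωT=1.438329, cosh=2.225487, sinh=1.988163; start (x,ẋ)=(-0.052805, 0.225476) → end (x,ẋ)=(0.207087, 1.067594)
phase 3: p=0.2247, T=0.339, ωT=1.039645, cosh=1.590897, sinh=1.237317; start (x,ẋ)=(0.207087, 1.067594) → end (x,ẋ)=(0.627407, 1.631599)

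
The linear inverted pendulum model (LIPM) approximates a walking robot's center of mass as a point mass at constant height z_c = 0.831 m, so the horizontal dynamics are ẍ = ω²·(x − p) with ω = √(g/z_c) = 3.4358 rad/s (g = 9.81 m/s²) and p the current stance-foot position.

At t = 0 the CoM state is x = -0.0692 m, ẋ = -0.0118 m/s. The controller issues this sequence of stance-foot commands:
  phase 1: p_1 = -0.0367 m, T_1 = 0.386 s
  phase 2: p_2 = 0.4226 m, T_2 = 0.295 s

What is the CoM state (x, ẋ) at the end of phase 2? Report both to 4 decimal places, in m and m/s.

phase 1: p=-0.0367, T=0.386, ωT=1.326219, cosh=2.016126, sinh=1.750647; start (x,ẋ)=(-0.069200, -0.011800) → end (x,ẋ)=(-0.108237, -0.219274)
phase 2: p=0.4226, T=0.295, ωT=1.013561, cosh=1.559160, sinh=1.196236; start (x,ẋ)=(-0.108237, -0.219274) → end (x,ẋ)=(-0.481403, -2.523635)

x = -0.4814, ẋ = -2.5236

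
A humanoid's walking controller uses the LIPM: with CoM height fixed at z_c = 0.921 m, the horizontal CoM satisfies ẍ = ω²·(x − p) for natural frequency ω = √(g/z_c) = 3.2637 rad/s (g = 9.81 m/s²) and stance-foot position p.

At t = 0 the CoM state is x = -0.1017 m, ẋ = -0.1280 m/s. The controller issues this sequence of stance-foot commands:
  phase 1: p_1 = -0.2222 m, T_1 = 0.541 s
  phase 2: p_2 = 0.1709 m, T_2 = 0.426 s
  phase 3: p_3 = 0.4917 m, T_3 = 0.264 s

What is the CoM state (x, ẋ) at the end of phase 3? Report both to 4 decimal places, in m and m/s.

phase 1: p=-0.2222, T=0.541, ωT=1.765662, cosh=3.008256, sinh=2.837183; start (x,ẋ)=(-0.101700, -0.128000) → end (x,ẋ)=(0.029023, 0.730739)
phase 2: p=0.1709, T=0.426, ωT=1.390336, cosh=2.132596, sinh=1.883604; start (x,ẋ)=(0.029023, 0.730739) → end (x,ẋ)=(0.290070, 0.686176)
phase 3: p=0.4917, T=0.264, ωT=0.861617, cosh=1.394732, sinh=0.972253; start (x,ẋ)=(0.290070, 0.686176) → end (x,ẋ)=(0.414891, 0.317230)

x = 0.4149, ẋ = 0.3172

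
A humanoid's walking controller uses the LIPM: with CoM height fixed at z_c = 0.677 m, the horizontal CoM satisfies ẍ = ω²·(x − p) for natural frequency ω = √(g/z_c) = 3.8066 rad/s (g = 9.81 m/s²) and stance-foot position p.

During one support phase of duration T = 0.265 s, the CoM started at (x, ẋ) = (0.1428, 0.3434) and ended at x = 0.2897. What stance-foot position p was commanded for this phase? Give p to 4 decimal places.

p = 0.0711

ωT = 3.8066·0.265 = 1.008749; cosh(ωT) = 1.553422, sinh(ωT) = 1.188747
x(T) = p + (x₀−p)·cosh(ωT) + (ẋ₀/ω)·sinh(ωT) ⇒ p·(1 − cosh) = x(T) − x₀·cosh − (ẋ₀/ω)·sinh
numerator   = 0.2897 − (0.1428)·1.553422 − (0.3434/3.8066)·1.188747 = -0.039368
denominator = 1 − 1.553422 = -0.553422
p = -0.039368 / -0.553422 = 0.0711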